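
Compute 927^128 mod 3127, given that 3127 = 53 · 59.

1639

Mod 53: 927 ≡ 26; by Fermat, exponent reduces to 128 mod 52 = 24; 26^24 ≡ 49 (mod 53).
Mod 59: 927 ≡ 42; by Fermat, exponent reduces to 128 mod 58 = 12; 42^12 ≡ 46 (mod 59).
Combine by CRT: x ≡ 49 (mod 53), x ≡ 46 (mod 59) ⇒ x ≡ 1639 (mod 3127).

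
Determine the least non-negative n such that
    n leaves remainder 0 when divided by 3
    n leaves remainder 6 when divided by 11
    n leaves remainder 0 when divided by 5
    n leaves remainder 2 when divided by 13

From n ≡ 0 (mod 3) write n = 0 + 3t. Substituting into n ≡ 6 (mod 11) gives 3t ≡ 6 (mod 11), and since 3⁻¹ ≡ 4 (mod 11), t ≡ 2. Hence n ≡ 0 + 3·2 = 6 (mod 33).
From n ≡ 6 (mod 33) write n = 6 + 33t. Substituting into n ≡ 0 (mod 5) gives 33t ≡ 4 (mod 5), and since 3⁻¹ ≡ 2 (mod 5), t ≡ 3. Hence n ≡ 6 + 33·3 = 105 (mod 165).
From n ≡ 105 (mod 165) write n = 105 + 165t. Substituting into n ≡ 2 (mod 13) gives 165t ≡ 1 (mod 13), and since 9⁻¹ ≡ 3 (mod 13), t ≡ 3. Hence n ≡ 105 + 165·3 = 600 (mod 2145).

600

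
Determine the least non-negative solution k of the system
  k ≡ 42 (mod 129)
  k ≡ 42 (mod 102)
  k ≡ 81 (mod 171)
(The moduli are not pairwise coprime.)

109692

gcd(129, 102) = 3 and 3 | (42 − 42), so the pair is consistent; merging gives k ≡ 42 (mod 4386), where 4386 = lcm(129, 102).
gcd(4386, 171) = 3 and 3 | (81 − 42), so the pair is consistent; merging gives k ≡ 109692 (mod 250002), where 250002 = lcm(4386, 171).
The solution is unique modulo lcm(129, 102, 171) = 250002.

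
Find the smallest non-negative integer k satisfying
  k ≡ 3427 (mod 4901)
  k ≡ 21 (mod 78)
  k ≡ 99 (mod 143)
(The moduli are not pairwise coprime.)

gcd(4901, 78) = 13 and 13 | (21 − 3427), so the pair is consistent; merging gives k ≡ 23031 (mod 29406), where 29406 = lcm(4901, 78).
gcd(29406, 143) = 13 and 13 | (99 − 23031), so the pair is consistent; merging gives k ≡ 52437 (mod 323466), where 323466 = lcm(29406, 143).
The solution is unique modulo lcm(4901, 78, 143) = 323466.

52437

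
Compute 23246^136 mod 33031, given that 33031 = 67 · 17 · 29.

29494

Mod 67: 23246 ≡ 64; by Fermat, exponent reduces to 136 mod 66 = 4; 64^4 ≡ 14 (mod 67).
Mod 17: 23246 ≡ 7; by Fermat, exponent reduces to 136 mod 16 = 8; 7^8 ≡ 16 (mod 17).
Mod 29: 23246 ≡ 17; by Fermat, exponent reduces to 136 mod 28 = 24; 17^24 ≡ 1 (mod 29).
Combine by CRT: x ≡ 14 (mod 67), x ≡ 16 (mod 17), x ≡ 1 (mod 29) ⇒ x ≡ 29494 (mod 33031).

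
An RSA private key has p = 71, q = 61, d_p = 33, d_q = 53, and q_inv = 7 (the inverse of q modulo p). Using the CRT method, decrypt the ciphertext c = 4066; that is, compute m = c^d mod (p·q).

154

m₁ = c^(d_p) mod p: c ≡ 19 (mod 71), and 19^33 mod 71 = 12.
m₂ = c^(d_q) mod q: c ≡ 40 (mod 61), and 40^53 mod 61 = 32.
h = q_inv·(m₁ − m₂) mod p = 7·(12 − 32) mod 71 = 2.
m = m₂ + h·q = 32 + 2·61 = 154.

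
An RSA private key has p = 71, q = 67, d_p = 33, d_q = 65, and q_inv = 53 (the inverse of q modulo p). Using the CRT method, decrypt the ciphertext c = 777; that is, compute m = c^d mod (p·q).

4149

m₁ = c^(d_p) mod p: c ≡ 67 (mod 71), and 67^33 mod 71 = 31.
m₂ = c^(d_q) mod q: c ≡ 40 (mod 67), and 40^65 mod 67 = 62.
h = q_inv·(m₁ − m₂) mod p = 53·(31 − 62) mod 71 = 61.
m = m₂ + h·q = 62 + 61·67 = 4149.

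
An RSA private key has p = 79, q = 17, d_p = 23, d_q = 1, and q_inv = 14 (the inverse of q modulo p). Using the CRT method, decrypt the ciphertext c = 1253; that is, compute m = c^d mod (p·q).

m₁ = c^(d_p) mod p: c ≡ 68 (mod 79), and 68^23 mod 79 = 77.
m₂ = c^(d_q) mod q: c ≡ 12 (mod 17), and 12^1 mod 17 = 12.
h = q_inv·(m₁ − m₂) mod p = 14·(77 − 12) mod 79 = 41.
m = m₂ + h·q = 12 + 41·17 = 709.

709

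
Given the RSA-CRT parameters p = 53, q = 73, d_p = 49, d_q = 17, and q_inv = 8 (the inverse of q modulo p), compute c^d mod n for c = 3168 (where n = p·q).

3493

m₁ = c^(d_p) mod p: c ≡ 41 (mod 53), and 41^49 mod 53 = 48.
m₂ = c^(d_q) mod q: c ≡ 29 (mod 73), and 29^17 mod 73 = 62.
h = q_inv·(m₁ − m₂) mod p = 8·(48 − 62) mod 53 = 47.
m = m₂ + h·q = 62 + 47·73 = 3493.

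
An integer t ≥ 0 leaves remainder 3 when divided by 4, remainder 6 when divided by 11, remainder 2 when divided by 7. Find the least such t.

303

The moduli are pairwise coprime; N = 4·11·7 = 308.
N/4 = 77; 77 ≡ 1 (mod 4), inverse 1.
N/11 = 28; 28 ≡ 6 (mod 11); 6·2 ≡ 1, so inverse 2.
N/7 = 44; 44 ≡ 2 (mod 7); 2·4 ≡ 1, so inverse 4.
t ≡ 3·77·1 + 6·28·2 + 2·44·4 = 919.
919 mod 308 = 303.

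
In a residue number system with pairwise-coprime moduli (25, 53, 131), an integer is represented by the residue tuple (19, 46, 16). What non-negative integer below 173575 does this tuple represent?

73769

The moduli are pairwise coprime; N = 25·53·131 = 173575.
N/25 = 6943; 6943 ≡ 18 (mod 25); 18·7 ≡ 1, so inverse 7.
N/53 = 3275; 3275 ≡ 42 (mod 53); 42·24 ≡ 1, so inverse 24.
N/131 = 1325; 1325 ≡ 15 (mod 131); 15·35 ≡ 1, so inverse 35.
x ≡ 19·6943·7 + 46·3275·24 + 16·1325·35 = 5281019.
5281019 mod 173575 = 73769.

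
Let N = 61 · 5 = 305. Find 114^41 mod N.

114

Mod 61: 114 ≡ 53; 53^41 ≡ 53 (mod 61).
Mod 5: 114 ≡ 4; by Fermat, exponent reduces to 41 mod 4 = 1; 4^1 ≡ 4 (mod 5).
Combine by CRT: x ≡ 53 (mod 61), x ≡ 4 (mod 5) ⇒ x ≡ 114 (mod 305).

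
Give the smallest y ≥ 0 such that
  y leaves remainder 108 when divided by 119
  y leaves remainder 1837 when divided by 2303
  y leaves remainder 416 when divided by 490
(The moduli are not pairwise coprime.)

gcd(119, 2303) = 7 and 7 | (1837 − 108), so the pair is consistent; merging gives y ≡ 17958 (mod 39151), where 39151 = lcm(119, 2303).
gcd(39151, 490) = 49 and 49 | (416 − 17958), so the pair is consistent; merging gives y ≡ 331166 (mod 391510), where 391510 = lcm(39151, 490).
The solution is unique modulo lcm(119, 2303, 490) = 391510.

331166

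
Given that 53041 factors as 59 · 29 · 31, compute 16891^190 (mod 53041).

Mod 59: 16891 ≡ 17; by Fermat, exponent reduces to 190 mod 58 = 16; 17^16 ≡ 4 (mod 59).
Mod 29: 16891 ≡ 13; by Fermat, exponent reduces to 190 mod 28 = 22; 13^22 ≡ 16 (mod 29).
Mod 31: 16891 ≡ 27; by Fermat, exponent reduces to 190 mod 30 = 10; 27^10 ≡ 1 (mod 31).
Combine by CRT: x ≡ 4 (mod 59), x ≡ 16 (mod 29), x ≡ 1 (mod 31) ⇒ x ≡ 36643 (mod 53041).

36643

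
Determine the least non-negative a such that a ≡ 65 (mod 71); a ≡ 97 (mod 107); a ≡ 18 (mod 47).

From a ≡ 65 (mod 71) write a = 65 + 71t. Substituting into a ≡ 97 (mod 107) gives 71t ≡ 32 (mod 107), and since 71⁻¹ ≡ 104 (mod 107), t ≡ 11. Hence a ≡ 65 + 71·11 = 846 (mod 7597).
From a ≡ 846 (mod 7597) write a = 846 + 7597t. Substituting into a ≡ 18 (mod 47) gives 7597t ≡ 18 (mod 47), and since 30⁻¹ ≡ 11 (mod 47), t ≡ 10. Hence a ≡ 846 + 7597·10 = 76816 (mod 357059).

76816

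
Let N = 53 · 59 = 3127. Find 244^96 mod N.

Mod 53: 244 ≡ 32; by Fermat, exponent reduces to 96 mod 52 = 44; 32^44 ≡ 15 (mod 53).
Mod 59: 244 ≡ 8; by Fermat, exponent reduces to 96 mod 58 = 38; 8^38 ≡ 15 (mod 59).
Combine by CRT: x ≡ 15 (mod 53), x ≡ 15 (mod 59) ⇒ x ≡ 15 (mod 3127).

15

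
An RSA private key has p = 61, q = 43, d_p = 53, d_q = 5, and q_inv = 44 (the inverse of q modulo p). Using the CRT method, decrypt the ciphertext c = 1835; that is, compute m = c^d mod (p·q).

751

m₁ = c^(d_p) mod p: c ≡ 5 (mod 61), and 5^53 mod 61 = 19.
m₂ = c^(d_q) mod q: c ≡ 29 (mod 43), and 29^5 mod 43 = 20.
h = q_inv·(m₁ − m₂) mod p = 44·(19 − 20) mod 61 = 17.
m = m₂ + h·q = 20 + 17·43 = 751.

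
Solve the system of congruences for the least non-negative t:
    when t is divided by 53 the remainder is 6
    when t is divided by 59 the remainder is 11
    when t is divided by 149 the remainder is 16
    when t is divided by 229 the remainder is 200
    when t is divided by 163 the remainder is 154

2557017177

From t ≡ 6 (mod 53) write t = 6 + 53s. Substituting into t ≡ 11 (mod 59) gives 53s ≡ 5 (mod 59), and since 53⁻¹ ≡ 49 (mod 59), s ≡ 9. Hence t ≡ 6 + 53·9 = 483 (mod 3127).
From t ≡ 483 (mod 3127) write t = 483 + 3127s. Substituting into t ≡ 16 (mod 149) gives 3127s ≡ 129 (mod 149), and since 147⁻¹ ≡ 74 (mod 149), s ≡ 10. Hence t ≡ 483 + 3127·10 = 31753 (mod 465923).
From t ≡ 31753 (mod 465923) write t = 31753 + 465923s. Substituting into t ≡ 200 (mod 229) gives 465923s ≡ 49 (mod 229), and since 137⁻¹ ≡ 112 (mod 229), s ≡ 221. Hence t ≡ 31753 + 465923·221 = 103000736 (mod 106696367).
From t ≡ 103000736 (mod 106696367) write t = 103000736 + 106696367s. Substituting into t ≡ 154 (mod 163) gives 106696367s ≡ 96 (mod 163), and since 153⁻¹ ≡ 114 (mod 163), s ≡ 23. Hence t ≡ 103000736 + 106696367·23 = 2557017177 (mod 17391507821).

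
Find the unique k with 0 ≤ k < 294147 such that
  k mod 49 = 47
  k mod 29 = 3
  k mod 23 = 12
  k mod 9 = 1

From k ≡ 47 (mod 49) write k = 47 + 49t. Substituting into k ≡ 3 (mod 29) gives 49t ≡ 14 (mod 29), and since 20⁻¹ ≡ 16 (mod 29), t ≡ 21. Hence k ≡ 47 + 49·21 = 1076 (mod 1421).
From k ≡ 1076 (mod 1421) write k = 1076 + 1421t. Substituting into k ≡ 12 (mod 23) gives 1421t ≡ 17 (mod 23), and since 18⁻¹ ≡ 9 (mod 23), t ≡ 15. Hence k ≡ 1076 + 1421·15 = 22391 (mod 32683).
From k ≡ 22391 (mod 32683) write k = 22391 + 32683t. Substituting into k ≡ 1 (mod 9) gives 32683t ≡ 2 (mod 9), and since 4⁻¹ ≡ 7 (mod 9), t ≡ 5. Hence k ≡ 22391 + 32683·5 = 185806 (mod 294147).

185806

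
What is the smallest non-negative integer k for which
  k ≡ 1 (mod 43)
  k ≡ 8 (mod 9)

44

Combine the congruences pairwise.
From k ≡ 1 (mod 43) write k = 1 + 43t. Substituting into k ≡ 8 (mod 9) gives 43t ≡ 7 (mod 9), and since 7⁻¹ ≡ 4 (mod 9), t ≡ 1. Hence k ≡ 1 + 43·1 = 44 (mod 387).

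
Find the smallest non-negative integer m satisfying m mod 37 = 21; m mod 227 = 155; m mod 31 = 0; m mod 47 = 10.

The moduli are pairwise coprime; N = 37·227·31·47 = 12237343.
N/37 = 330739; 330739 ≡ 33 (mod 37); 33·9 ≡ 1, so inverse 9.
N/227 = 53909; 53909 ≡ 110 (mod 227); 110·97 ≡ 1, so inverse 97.
N/31 = 394753; 394753 ≡ 30 (mod 31); 30·30 ≡ 1, so inverse 30.
N/47 = 260369; 260369 ≡ 36 (mod 47); 36·17 ≡ 1, so inverse 17.
m ≡ 21·330739·9 + 155·53909·97 + 0·394753·30 + 10·260369·17 = 917294216.
917294216 mod 12237343 = 11730834.

11730834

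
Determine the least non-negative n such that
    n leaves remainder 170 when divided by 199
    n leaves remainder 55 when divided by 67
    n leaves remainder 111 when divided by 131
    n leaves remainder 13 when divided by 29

38123993

The moduli are pairwise coprime; M = 199·67·131·29 = 50652067.
M/199 = 254533; 254533 ≡ 12 (mod 199); 12·83 ≡ 1, so inverse 83.
M/67 = 756001; 756001 ≡ 40 (mod 67); 40·62 ≡ 1, so inverse 62.
M/131 = 386657; 386657 ≡ 76 (mod 131); 76·50 ≡ 1, so inverse 50.
M/29 = 1746623; 1746623 ≡ 11 (mod 29); 11·8 ≡ 1, so inverse 8.
n ≡ 170·254533·83 + 55·756001·62 + 111·386657·50 + 13·1746623·8 = 8497019182.
8497019182 mod 50652067 = 38123993.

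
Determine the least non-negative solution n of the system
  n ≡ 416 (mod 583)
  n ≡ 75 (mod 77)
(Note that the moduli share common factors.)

999

gcd(583, 77) = 11 and 11 | (75 − 416), so the pair is consistent; merging gives n ≡ 999 (mod 4081), where 4081 = lcm(583, 77).
The solution is unique modulo lcm(583, 77) = 4081.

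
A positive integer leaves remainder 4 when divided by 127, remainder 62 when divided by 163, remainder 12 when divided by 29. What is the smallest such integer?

240161

The moduli are pairwise coprime; N = 127·163·29 = 600329.
N/127 = 4727; 4727 ≡ 28 (mod 127); 28·59 ≡ 1, so inverse 59.
N/163 = 3683; 3683 ≡ 97 (mod 163); 97·121 ≡ 1, so inverse 121.
N/29 = 20701; 20701 ≡ 24 (mod 29); 24·23 ≡ 1, so inverse 23.
a ≡ 4·4727·59 + 62·3683·121 + 12·20701·23 = 34458914.
34458914 mod 600329 = 240161.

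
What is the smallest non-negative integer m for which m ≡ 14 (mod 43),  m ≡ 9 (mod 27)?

1089

From m ≡ 14 (mod 43) write m = 14 + 43t. Substituting into m ≡ 9 (mod 27) gives 43t ≡ 22 (mod 27), and since 16⁻¹ ≡ 22 (mod 27), t ≡ 25. Hence m ≡ 14 + 43·25 = 1089 (mod 1161).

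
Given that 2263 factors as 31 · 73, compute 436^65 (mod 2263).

Mod 31: 436 ≡ 2; by Fermat, exponent reduces to 65 mod 30 = 5; 2^5 ≡ 1 (mod 31).
Mod 73: 436 ≡ 71; 71^65 ≡ 69 (mod 73).
Combine by CRT: x ≡ 1 (mod 31), x ≡ 69 (mod 73) ⇒ x ≡ 1675 (mod 2263).

1675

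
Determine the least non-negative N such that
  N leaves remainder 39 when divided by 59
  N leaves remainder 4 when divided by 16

From N ≡ 39 (mod 59) write N = 39 + 59t. Substituting into N ≡ 4 (mod 16) gives 59t ≡ 13 (mod 16), and since 11⁻¹ ≡ 3 (mod 16), t ≡ 7. Hence N ≡ 39 + 59·7 = 452 (mod 944).

452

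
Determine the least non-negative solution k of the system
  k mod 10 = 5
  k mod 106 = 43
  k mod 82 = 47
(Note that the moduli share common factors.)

Combine the congruences pairwise.
gcd(10, 106) = 2 and 2 | (43 − 5), so the pair is consistent; merging gives k ≡ 255 (mod 530), where 530 = lcm(10, 106).
gcd(530, 82) = 2 and 2 | (47 − 255), so the pair is consistent; merging gives k ≡ 785 (mod 21730), where 21730 = lcm(530, 82).
The solution is unique modulo lcm(10, 106, 82) = 21730.

785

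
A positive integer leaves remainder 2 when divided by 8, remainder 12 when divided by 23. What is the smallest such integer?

58

From t ≡ 2 (mod 8) write t = 2 + 8s. Substituting into t ≡ 12 (mod 23) gives 8s ≡ 10 (mod 23), and since 8⁻¹ ≡ 3 (mod 23), s ≡ 7. Hence t ≡ 2 + 8·7 = 58 (mod 184).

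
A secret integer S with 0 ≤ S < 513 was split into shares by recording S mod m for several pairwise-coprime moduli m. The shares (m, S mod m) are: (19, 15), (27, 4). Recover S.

490

From S ≡ 15 (mod 19) write S = 15 + 19t. Substituting into S ≡ 4 (mod 27) gives 19t ≡ 16 (mod 27), and since 19⁻¹ ≡ 10 (mod 27), t ≡ 25. Hence S ≡ 15 + 19·25 = 490 (mod 513).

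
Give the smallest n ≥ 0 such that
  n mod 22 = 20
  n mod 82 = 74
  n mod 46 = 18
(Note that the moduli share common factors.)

gcd(22, 82) = 2 and 2 | (74 − 20), so the pair is consistent; merging gives n ≡ 812 (mod 902), where 902 = lcm(22, 82).
gcd(902, 46) = 2 and 2 | (18 − 812), so the pair is consistent; merging gives n ≡ 15244 (mod 20746), where 20746 = lcm(902, 46).
The solution is unique modulo lcm(22, 82, 46) = 20746.

15244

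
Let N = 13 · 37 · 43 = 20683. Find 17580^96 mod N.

Mod 13: 17580 ≡ 4; since 12 | 96, by Fermat 4^96 ≡ 1 (mod 13).
Mod 37: 17580 ≡ 5; by Fermat, exponent reduces to 96 mod 36 = 24; 5^24 ≡ 26 (mod 37).
Mod 43: 17580 ≡ 36; by Fermat, exponent reduces to 96 mod 42 = 12; 36^12 ≡ 1 (mod 43).
Combine by CRT: x ≡ 1 (mod 13), x ≡ 26 (mod 37), x ≡ 1 (mod 43) ⇒ x ≡ 19007 (mod 20683).

19007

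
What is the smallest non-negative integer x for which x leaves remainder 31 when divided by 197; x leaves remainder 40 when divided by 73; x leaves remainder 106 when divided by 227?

2570881

From x ≡ 31 (mod 197) write x = 31 + 197t. Substituting into x ≡ 40 (mod 73) gives 197t ≡ 9 (mod 73), and since 51⁻¹ ≡ 63 (mod 73), t ≡ 56. Hence x ≡ 31 + 197·56 = 11063 (mod 14381).
From x ≡ 11063 (mod 14381) write x = 11063 + 14381t. Substituting into x ≡ 106 (mod 227) gives 14381t ≡ 166 (mod 227), and since 80⁻¹ ≡ 105 (mod 227), t ≡ 178. Hence x ≡ 11063 + 14381·178 = 2570881 (mod 3264487).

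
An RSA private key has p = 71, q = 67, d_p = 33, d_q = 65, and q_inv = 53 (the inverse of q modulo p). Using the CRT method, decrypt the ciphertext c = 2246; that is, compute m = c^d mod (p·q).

3172

m₁ = c^(d_p) mod p: c ≡ 45 (mod 71), and 45^33 mod 71 = 48.
m₂ = c^(d_q) mod q: c ≡ 35 (mod 67), and 35^65 mod 67 = 23.
h = q_inv·(m₁ − m₂) mod p = 53·(48 − 23) mod 71 = 47.
m = m₂ + h·q = 23 + 47·67 = 3172.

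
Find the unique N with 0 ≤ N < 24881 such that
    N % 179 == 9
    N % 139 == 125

Combine the congruences pairwise.
From N ≡ 9 (mod 179) write N = 9 + 179t. Substituting into N ≡ 125 (mod 139) gives 179t ≡ 116 (mod 139), and since 40⁻¹ ≡ 73 (mod 139), t ≡ 128. Hence N ≡ 9 + 179·128 = 22921 (mod 24881).

22921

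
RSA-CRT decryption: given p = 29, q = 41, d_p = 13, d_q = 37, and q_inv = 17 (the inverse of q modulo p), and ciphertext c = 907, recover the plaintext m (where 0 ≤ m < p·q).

308

m₁ = c^(d_p) mod p: c ≡ 8 (mod 29), and 8^13 mod 29 = 18.
m₂ = c^(d_q) mod q: c ≡ 5 (mod 41), and 5^37 mod 41 = 21.
h = q_inv·(m₁ − m₂) mod p = 17·(18 − 21) mod 29 = 7.
m = m₂ + h·q = 21 + 7·41 = 308.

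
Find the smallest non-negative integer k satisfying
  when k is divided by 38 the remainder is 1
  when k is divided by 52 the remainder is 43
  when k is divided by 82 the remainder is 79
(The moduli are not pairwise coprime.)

6803

gcd(38, 52) = 2 and 2 | (43 − 1), so the pair is consistent; merging gives k ≡ 875 (mod 988), where 988 = lcm(38, 52).
gcd(988, 82) = 2 and 2 | (79 − 875), so the pair is consistent; merging gives k ≡ 6803 (mod 40508), where 40508 = lcm(988, 82).
The solution is unique modulo lcm(38, 52, 82) = 40508.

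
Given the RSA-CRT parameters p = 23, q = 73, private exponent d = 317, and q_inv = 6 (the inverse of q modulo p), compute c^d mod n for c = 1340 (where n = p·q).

d_p = d mod (p−1) = 317 mod 22 = 9; d_q = d mod (q−1) = 29.
m₁ = c^(d_p) mod p: c ≡ 6 (mod 23), and 6^9 mod 23 = 16.
m₂ = c^(d_q) mod q: c ≡ 26 (mod 73), and 26^29 mod 73 = 44.
h = q_inv·(m₁ − m₂) mod p = 6·(16 − 44) mod 23 = 16.
m = m₂ + h·q = 44 + 16·73 = 1212.

1212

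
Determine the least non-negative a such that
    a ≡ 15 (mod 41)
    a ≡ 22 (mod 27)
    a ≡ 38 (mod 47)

Combine the congruences pairwise.
From a ≡ 15 (mod 41) write a = 15 + 41t. Substituting into a ≡ 22 (mod 27) gives 41t ≡ 7 (mod 27), and since 14⁻¹ ≡ 2 (mod 27), t ≡ 14. Hence a ≡ 15 + 41·14 = 589 (mod 1107).
From a ≡ 589 (mod 1107) write a = 589 + 1107t. Substituting into a ≡ 38 (mod 47) gives 1107t ≡ 13 (mod 47), and since 26⁻¹ ≡ 38 (mod 47), t ≡ 24. Hence a ≡ 589 + 1107·24 = 27157 (mod 52029).

27157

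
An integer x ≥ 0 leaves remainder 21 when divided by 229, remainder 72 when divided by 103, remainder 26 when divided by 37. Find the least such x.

The moduli are pairwise coprime; N = 229·103·37 = 872719.
N/229 = 3811; 3811 ≡ 147 (mod 229); 147·148 ≡ 1, so inverse 148.
N/103 = 8473; 8473 ≡ 27 (mod 103); 27·42 ≡ 1, so inverse 42.
N/37 = 23587; 23587 ≡ 18 (mod 37); 18·35 ≡ 1, so inverse 35.
x ≡ 21·3811·148 + 72·8473·42 + 26·23587·35 = 58931110.
58931110 mod 872719 = 458937.

458937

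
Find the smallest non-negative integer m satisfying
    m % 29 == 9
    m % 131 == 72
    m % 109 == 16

63345

The moduli are pairwise coprime; N = 29·131·109 = 414091.
N/29 = 14279; 14279 ≡ 11 (mod 29); 11·8 ≡ 1, so inverse 8.
N/131 = 3161; 3161 ≡ 17 (mod 131); 17·54 ≡ 1, so inverse 54.
N/109 = 3799; 3799 ≡ 93 (mod 109); 93·34 ≡ 1, so inverse 34.
m ≡ 9·14279·8 + 72·3161·54 + 16·3799·34 = 15384712.
15384712 mod 414091 = 63345.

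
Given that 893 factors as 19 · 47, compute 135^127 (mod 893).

Mod 19: 135 ≡ 2; by Fermat, exponent reduces to 127 mod 18 = 1; 2^1 ≡ 2 (mod 19).
Mod 47: 135 ≡ 41; by Fermat, exponent reduces to 127 mod 46 = 35; 41^35 ≡ 10 (mod 47).
Combine by CRT: x ≡ 2 (mod 19), x ≡ 10 (mod 47) ⇒ x ≡ 762 (mod 893).

762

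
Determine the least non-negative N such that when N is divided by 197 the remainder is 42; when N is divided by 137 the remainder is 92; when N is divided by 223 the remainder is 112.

The moduli are pairwise coprime; M = 197·137·223 = 6018547.
M/197 = 30551; 30551 ≡ 16 (mod 197); 16·37 ≡ 1, so inverse 37.
M/137 = 43931; 43931 ≡ 91 (mod 137); 91·134 ≡ 1, so inverse 134.
M/223 = 26989; 26989 ≡ 6 (mod 223); 6·186 ≡ 1, so inverse 186.
N ≡ 42·30551·37 + 92·43931·134 + 112·26989·186 = 1151292470.
1151292470 mod 6018547 = 1749993.

1749993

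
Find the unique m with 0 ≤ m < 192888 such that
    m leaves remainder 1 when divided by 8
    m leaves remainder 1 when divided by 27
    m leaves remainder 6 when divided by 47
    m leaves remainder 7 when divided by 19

75817

The moduli are pairwise coprime; N = 8·27·47·19 = 192888.
N/8 = 24111; 24111 ≡ 7 (mod 8); 7·7 ≡ 1, so inverse 7.
N/27 = 7144; 7144 ≡ 16 (mod 27); 16·22 ≡ 1, so inverse 22.
N/47 = 4104; 4104 ≡ 15 (mod 47); 15·22 ≡ 1, so inverse 22.
N/19 = 10152; 10152 ≡ 6 (mod 19); 6·16 ≡ 1, so inverse 16.
m ≡ 1·24111·7 + 1·7144·22 + 6·4104·22 + 7·10152·16 = 2004697.
2004697 mod 192888 = 75817.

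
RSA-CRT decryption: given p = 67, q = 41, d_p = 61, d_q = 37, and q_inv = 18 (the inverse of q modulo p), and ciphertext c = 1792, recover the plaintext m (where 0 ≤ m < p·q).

m₁ = c^(d_p) mod p: c ≡ 50 (mod 67), and 50^61 mod 67 = 48.
m₂ = c^(d_q) mod q: c ≡ 29 (mod 41), and 29^37 mod 41 = 34.
h = q_inv·(m₁ − m₂) mod p = 18·(48 − 34) mod 67 = 51.
m = m₂ + h·q = 34 + 51·41 = 2125.

2125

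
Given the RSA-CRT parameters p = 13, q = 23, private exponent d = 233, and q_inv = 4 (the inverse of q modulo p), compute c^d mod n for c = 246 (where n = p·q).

d_p = d mod (p−1) = 233 mod 12 = 5; d_q = d mod (q−1) = 13.
m₁ = c^(d_p) mod p: c ≡ 12 (mod 13), and 12^5 mod 13 = 12.
m₂ = c^(d_q) mod q: c ≡ 16 (mod 23), and 16^13 mod 23 = 3.
h = q_inv·(m₁ − m₂) mod p = 4·(12 − 3) mod 13 = 10.
m = m₂ + h·q = 3 + 10·23 = 233.

233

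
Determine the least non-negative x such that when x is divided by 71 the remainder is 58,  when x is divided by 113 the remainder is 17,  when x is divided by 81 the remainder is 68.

310541

The moduli are pairwise coprime; N = 71·113·81 = 649863.
N/71 = 9153; 9153 ≡ 65 (mod 71); 65·59 ≡ 1, so inverse 59.
N/113 = 5751; 5751 ≡ 101 (mod 113); 101·47 ≡ 1, so inverse 47.
N/81 = 8023; 8023 ≡ 4 (mod 81); 4·61 ≡ 1, so inverse 61.
x ≡ 58·9153·59 + 17·5751·47 + 68·8023·61 = 69196019.
69196019 mod 649863 = 310541.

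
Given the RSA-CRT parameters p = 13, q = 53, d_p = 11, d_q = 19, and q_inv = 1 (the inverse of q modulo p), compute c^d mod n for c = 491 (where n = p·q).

238

m₁ = c^(d_p) mod p: c ≡ 10 (mod 13), and 10^11 mod 13 = 4.
m₂ = c^(d_q) mod q: c ≡ 14 (mod 53), and 14^19 mod 53 = 26.
h = q_inv·(m₁ − m₂) mod p = 1·(4 − 26) mod 13 = 4.
m = m₂ + h·q = 26 + 4·53 = 238.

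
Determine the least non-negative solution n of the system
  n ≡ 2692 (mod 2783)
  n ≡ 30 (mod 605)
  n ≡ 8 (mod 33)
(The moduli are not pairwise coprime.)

Combine the congruences pairwise.
gcd(2783, 605) = 121 and 121 | (30 − 2692), so the pair is consistent; merging gives n ≡ 5475 (mod 13915), where 13915 = lcm(2783, 605).
gcd(13915, 33) = 11 and 11 | (8 − 5475), so the pair is consistent; merging gives n ≡ 33305 (mod 41745), where 41745 = lcm(13915, 33).
The solution is unique modulo lcm(2783, 605, 33) = 41745.

33305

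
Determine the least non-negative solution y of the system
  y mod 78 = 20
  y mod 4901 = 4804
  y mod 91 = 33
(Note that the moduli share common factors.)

191042

gcd(78, 4901) = 13 and 13 | (4804 − 20), so the pair is consistent; merging gives y ≡ 14606 (mod 29406), where 29406 = lcm(78, 4901).
gcd(29406, 91) = 13 and 13 | (33 − 14606), so the pair is consistent; merging gives y ≡ 191042 (mod 205842), where 205842 = lcm(29406, 91).
The solution is unique modulo lcm(78, 4901, 91) = 205842.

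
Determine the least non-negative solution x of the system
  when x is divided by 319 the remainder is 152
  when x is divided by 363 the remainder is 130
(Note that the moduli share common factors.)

Combine the congruences pairwise.
gcd(319, 363) = 11 and 11 | (130 − 152), so the pair is consistent; merging gives x ≡ 5575 (mod 10527), where 10527 = lcm(319, 363).
The solution is unique modulo lcm(319, 363) = 10527.

5575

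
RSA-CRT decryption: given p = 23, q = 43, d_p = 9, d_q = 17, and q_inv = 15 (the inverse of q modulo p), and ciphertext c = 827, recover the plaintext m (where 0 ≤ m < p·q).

482

m₁ = c^(d_p) mod p: c ≡ 22 (mod 23), and 22^9 mod 23 = 22.
m₂ = c^(d_q) mod q: c ≡ 10 (mod 43), and 10^17 mod 43 = 9.
h = q_inv·(m₁ − m₂) mod p = 15·(22 − 9) mod 23 = 11.
m = m₂ + h·q = 9 + 11·43 = 482.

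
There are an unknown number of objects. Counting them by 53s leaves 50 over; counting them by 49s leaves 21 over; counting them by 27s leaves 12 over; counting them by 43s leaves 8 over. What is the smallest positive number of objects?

2423316

From N ≡ 50 (mod 53) write N = 50 + 53t. Substituting into N ≡ 21 (mod 49) gives 53t ≡ 20 (mod 49), and since 4⁻¹ ≡ 37 (mod 49), t ≡ 5. Hence N ≡ 50 + 53·5 = 315 (mod 2597).
From N ≡ 315 (mod 2597) write N = 315 + 2597t. Substituting into N ≡ 12 (mod 27) gives 2597t ≡ 21 (mod 27), and since 5⁻¹ ≡ 11 (mod 27), t ≡ 15. Hence N ≡ 315 + 2597·15 = 39270 (mod 70119).
From N ≡ 39270 (mod 70119) write N = 39270 + 70119t. Substituting into N ≡ 8 (mod 43) gives 70119t ≡ 40 (mod 43), and since 29⁻¹ ≡ 3 (mod 43), t ≡ 34. Hence N ≡ 39270 + 70119·34 = 2423316 (mod 3015117).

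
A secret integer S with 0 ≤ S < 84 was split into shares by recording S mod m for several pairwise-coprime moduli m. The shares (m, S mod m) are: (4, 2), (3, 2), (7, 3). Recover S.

From S ≡ 2 (mod 4) write S = 2 + 4t. Substituting into S ≡ 2 (mod 3) gives 4t ≡ 0 (mod 3), and since 1⁻¹ ≡ 1 (mod 3), t ≡ 0. Hence S ≡ 2 + 4·0 = 2 (mod 12).
From S ≡ 2 (mod 12) write S = 2 + 12t. Substituting into S ≡ 3 (mod 7) gives 12t ≡ 1 (mod 7), and since 5⁻¹ ≡ 3 (mod 7), t ≡ 3. Hence S ≡ 2 + 12·3 = 38 (mod 84).

38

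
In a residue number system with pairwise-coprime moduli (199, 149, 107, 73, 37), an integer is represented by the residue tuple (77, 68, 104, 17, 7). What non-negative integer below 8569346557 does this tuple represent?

7983052038

The moduli are pairwise coprime; N = 199·149·107·73·37 = 8569346557.
N/199 = 43062043; 43062043 ≡ 35 (mod 199); 35·91 ≡ 1, so inverse 91.
N/149 = 57512393; 57512393 ≡ 32 (mod 149); 32·14 ≡ 1, so inverse 14.
N/107 = 80087351; 80087351 ≡ 98 (mod 107); 98·95 ≡ 1, so inverse 95.
N/73 = 117388309; 117388309 ≡ 2 (mod 73); 2·37 ≡ 1, so inverse 37.
N/37 = 231603961; 231603961 ≡ 19 (mod 37); 19·2 ≡ 1, so inverse 2.
x ≡ 77·43062043·91 + 68·57512393·14 + 104·80087351·95 + 17·117388309·37 + 7·231603961·2 = 1224830263132.
1224830263132 mod 8569346557 = 7983052038.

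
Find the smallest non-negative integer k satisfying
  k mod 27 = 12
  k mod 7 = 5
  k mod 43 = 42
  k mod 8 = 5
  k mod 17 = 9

174837

The moduli are pairwise coprime; N = 27·7·43·8·17 = 1105272.
N/27 = 40936; 40936 ≡ 4 (mod 27); 4·7 ≡ 1, so inverse 7.
N/7 = 157896; 157896 ≡ 4 (mod 7); 4·2 ≡ 1, so inverse 2.
N/43 = 25704; 25704 ≡ 33 (mod 43); 33·30 ≡ 1, so inverse 30.
N/8 = 138159; 138159 ≡ 7 (mod 8); 7·7 ≡ 1, so inverse 7.
N/17 = 65016; 65016 ≡ 8 (mod 17); 8·15 ≡ 1, so inverse 15.
k ≡ 12·40936·7 + 5·157896·2 + 42·25704·30 + 5·138159·7 + 9·65016·15 = 51017349.
51017349 mod 1105272 = 174837.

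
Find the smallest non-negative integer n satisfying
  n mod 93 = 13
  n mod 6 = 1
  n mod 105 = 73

gcd(93, 6) = 3 and 3 | (1 − 13), so the pair is consistent; merging gives n ≡ 13 (mod 186), where 186 = lcm(93, 6).
gcd(186, 105) = 3 and 3 | (73 − 13), so the pair is consistent; merging gives n ≡ 2803 (mod 6510), where 6510 = lcm(186, 105).
The solution is unique modulo lcm(93, 6, 105) = 6510.

2803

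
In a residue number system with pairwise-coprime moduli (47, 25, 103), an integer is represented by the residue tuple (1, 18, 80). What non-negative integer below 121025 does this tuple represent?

22843

The moduli are pairwise coprime; N = 47·25·103 = 121025.
N/47 = 2575; 2575 ≡ 37 (mod 47); 37·14 ≡ 1, so inverse 14.
N/25 = 4841; 4841 ≡ 16 (mod 25); 16·11 ≡ 1, so inverse 11.
N/103 = 1175; 1175 ≡ 42 (mod 103); 42·27 ≡ 1, so inverse 27.
x ≡ 1·2575·14 + 18·4841·11 + 80·1175·27 = 3532568.
3532568 mod 121025 = 22843.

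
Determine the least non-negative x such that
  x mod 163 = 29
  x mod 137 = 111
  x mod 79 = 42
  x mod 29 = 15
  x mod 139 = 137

3836839099

The moduli are pairwise coprime; N = 163·137·79·29·139 = 7111284619.
N/163 = 43627513; 43627513 ≡ 74 (mod 163); 74·152 ≡ 1, so inverse 152.
N/137 = 51907187; 51907187 ≡ 79 (mod 137); 79·111 ≡ 1, so inverse 111.
N/79 = 90016261; 90016261 ≡ 27 (mod 79); 27·41 ≡ 1, so inverse 41.
N/29 = 245216711; 245216711 ≡ 19 (mod 29); 19·26 ≡ 1, so inverse 26.
N/139 = 51160321; 51160321 ≡ 120 (mod 139); 120·117 ≡ 1, so inverse 117.
x ≡ 29·43627513·152 + 111·51907187·111 + 42·90016261·41 + 15·245216711·26 + 137·51160321·117 = 1902549832372.
1902549832372 mod 7111284619 = 3836839099.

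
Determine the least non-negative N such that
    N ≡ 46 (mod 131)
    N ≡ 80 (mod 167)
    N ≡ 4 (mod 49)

336585

The moduli are pairwise coprime; M = 131·167·49 = 1071973.
M/131 = 8183; 8183 ≡ 61 (mod 131); 61·58 ≡ 1, so inverse 58.
M/167 = 6419; 6419 ≡ 73 (mod 167); 73·151 ≡ 1, so inverse 151.
M/49 = 21877; 21877 ≡ 23 (mod 49); 23·32 ≡ 1, so inverse 32.
N ≡ 46·8183·58 + 80·6419·151 + 4·21877·32 = 102174020.
102174020 mod 1071973 = 336585.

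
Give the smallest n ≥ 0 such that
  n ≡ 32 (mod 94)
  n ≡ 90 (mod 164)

3698

gcd(94, 164) = 2 and 2 | (90 − 32), so the pair is consistent; merging gives n ≡ 3698 (mod 7708), where 7708 = lcm(94, 164).
The solution is unique modulo lcm(94, 164) = 7708.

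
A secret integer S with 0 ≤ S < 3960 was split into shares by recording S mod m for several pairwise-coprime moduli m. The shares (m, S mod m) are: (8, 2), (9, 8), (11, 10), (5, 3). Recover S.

98

The moduli are pairwise coprime; N = 8·9·11·5 = 3960.
N/8 = 495; 495 ≡ 7 (mod 8); 7·7 ≡ 1, so inverse 7.
N/9 = 440; 440 ≡ 8 (mod 9); 8·8 ≡ 1, so inverse 8.
N/11 = 360; 360 ≡ 8 (mod 11); 8·7 ≡ 1, so inverse 7.
N/5 = 792; 792 ≡ 2 (mod 5); 2·3 ≡ 1, so inverse 3.
S ≡ 2·495·7 + 8·440·8 + 10·360·7 + 3·792·3 = 67418.
67418 mod 3960 = 98.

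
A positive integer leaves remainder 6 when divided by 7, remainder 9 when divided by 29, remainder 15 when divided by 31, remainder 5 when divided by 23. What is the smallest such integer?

The moduli are pairwise coprime; M = 7·29·31·23 = 144739.
M/7 = 20677; 20677 ≡ 6 (mod 7); 6·6 ≡ 1, so inverse 6.
M/29 = 4991; 4991 ≡ 3 (mod 29); 3·10 ≡ 1, so inverse 10.
M/31 = 4669; 4669 ≡ 19 (mod 31); 19·18 ≡ 1, so inverse 18.
M/23 = 6293; 6293 ≡ 14 (mod 23); 14·5 ≡ 1, so inverse 5.
N ≡ 6·20677·6 + 9·4991·10 + 15·4669·18 + 5·6293·5 = 2611517.
2611517 mod 144739 = 6215.

6215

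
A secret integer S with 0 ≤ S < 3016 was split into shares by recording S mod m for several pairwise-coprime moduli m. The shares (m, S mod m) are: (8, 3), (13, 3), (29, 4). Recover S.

1251

The moduli are pairwise coprime; N = 8·13·29 = 3016.
N/8 = 377; 377 ≡ 1 (mod 8), inverse 1.
N/13 = 232; 232 ≡ 11 (mod 13); 11·6 ≡ 1, so inverse 6.
N/29 = 104; 104 ≡ 17 (mod 29); 17·12 ≡ 1, so inverse 12.
S ≡ 3·377·1 + 3·232·6 + 4·104·12 = 10299.
10299 mod 3016 = 1251.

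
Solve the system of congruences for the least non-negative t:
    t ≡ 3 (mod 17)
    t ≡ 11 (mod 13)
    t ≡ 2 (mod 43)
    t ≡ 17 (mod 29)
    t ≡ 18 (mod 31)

From t ≡ 3 (mod 17) write t = 3 + 17s. Substituting into t ≡ 11 (mod 13) gives 17s ≡ 8 (mod 13), and since 4⁻¹ ≡ 10 (mod 13), s ≡ 2. Hence t ≡ 3 + 17·2 = 37 (mod 221).
From t ≡ 37 (mod 221) write t = 37 + 221s. Substituting into t ≡ 2 (mod 43) gives 221s ≡ 8 (mod 43), and since 6⁻¹ ≡ 36 (mod 43), s ≡ 30. Hence t ≡ 37 + 221·30 = 6667 (mod 9503).
From t ≡ 6667 (mod 9503) write t = 6667 + 9503s. Substituting into t ≡ 17 (mod 29) gives 9503s ≡ 20 (mod 29), and since 20⁻¹ ≡ 16 (mod 29), s ≡ 1. Hence t ≡ 6667 + 9503·1 = 16170 (mod 275587).
From t ≡ 16170 (mod 275587) write t = 16170 + 275587s. Substituting into t ≡ 18 (mod 31) gives 275587s ≡ 30 (mod 31), and since 28⁻¹ ≡ 10 (mod 31), s ≡ 21. Hence t ≡ 16170 + 275587·21 = 5803497 (mod 8543197).

5803497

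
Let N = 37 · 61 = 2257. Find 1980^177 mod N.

Mod 37: 1980 ≡ 19; by Fermat, exponent reduces to 177 mod 36 = 33; 19^33 ≡ 8 (mod 37).
Mod 61: 1980 ≡ 28; by Fermat, exponent reduces to 177 mod 60 = 57; 28^57 ≡ 38 (mod 61).
Combine by CRT: x ≡ 8 (mod 37), x ≡ 38 (mod 61) ⇒ x ≡ 526 (mod 2257).

526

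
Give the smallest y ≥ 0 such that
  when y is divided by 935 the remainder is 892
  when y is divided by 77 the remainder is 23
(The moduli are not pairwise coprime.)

gcd(935, 77) = 11 and 11 | (23 − 892), so the pair is consistent; merging gives y ≡ 5567 (mod 6545), where 6545 = lcm(935, 77).
The solution is unique modulo lcm(935, 77) = 6545.

5567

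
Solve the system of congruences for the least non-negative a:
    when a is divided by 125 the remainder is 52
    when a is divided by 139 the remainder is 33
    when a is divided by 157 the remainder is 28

1987177

The moduli are pairwise coprime; N = 125·139·157 = 2727875.
N/125 = 21823; 21823 ≡ 73 (mod 125); 73·12 ≡ 1, so inverse 12.
N/139 = 19625; 19625 ≡ 26 (mod 139); 26·123 ≡ 1, so inverse 123.
N/157 = 17375; 17375 ≡ 105 (mod 157); 105·3 ≡ 1, so inverse 3.
a ≡ 52·21823·12 + 33·19625·123 + 28·17375·3 = 94734927.
94734927 mod 2727875 = 1987177.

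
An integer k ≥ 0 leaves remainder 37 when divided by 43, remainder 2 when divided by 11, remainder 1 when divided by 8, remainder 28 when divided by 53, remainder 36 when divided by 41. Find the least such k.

5557873

From k ≡ 37 (mod 43) write k = 37 + 43t. Substituting into k ≡ 2 (mod 11) gives 43t ≡ 9 (mod 11), and since 10⁻¹ ≡ 10 (mod 11), t ≡ 2. Hence k ≡ 37 + 43·2 = 123 (mod 473).
From k ≡ 123 (mod 473) write k = 123 + 473t. Substituting into k ≡ 1 (mod 8) gives 473t ≡ 6 (mod 8), and since 1⁻¹ ≡ 1 (mod 8), t ≡ 6. Hence k ≡ 123 + 473·6 = 2961 (mod 3784).
From k ≡ 2961 (mod 3784) write k = 2961 + 3784t. Substituting into k ≡ 28 (mod 53) gives 3784t ≡ 35 (mod 53), and since 21⁻¹ ≡ 48 (mod 53), t ≡ 37. Hence k ≡ 2961 + 3784·37 = 142969 (mod 200552).
From k ≡ 142969 (mod 200552) write k = 142969 + 200552t. Substituting into k ≡ 36 (mod 41) gives 200552t ≡ 34 (mod 41), and since 21⁻¹ ≡ 2 (mod 41), t ≡ 27. Hence k ≡ 142969 + 200552·27 = 5557873 (mod 8222632).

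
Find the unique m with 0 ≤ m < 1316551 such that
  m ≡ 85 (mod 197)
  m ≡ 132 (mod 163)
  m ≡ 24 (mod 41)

The moduli are pairwise coprime; N = 197·163·41 = 1316551.
N/197 = 6683; 6683 ≡ 182 (mod 197); 182·105 ≡ 1, so inverse 105.
N/163 = 8077; 8077 ≡ 90 (mod 163); 90·96 ≡ 1, so inverse 96.
N/41 = 32111; 32111 ≡ 8 (mod 41); 8·36 ≡ 1, so inverse 36.
m ≡ 85·6683·105 + 132·8077·96 + 24·32111·36 = 189741423.
189741423 mod 1316551 = 158079.

158079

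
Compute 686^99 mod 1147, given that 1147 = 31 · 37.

783

Mod 31: 686 ≡ 4; by Fermat, exponent reduces to 99 mod 30 = 9; 4^9 ≡ 8 (mod 31).
Mod 37: 686 ≡ 20; by Fermat, exponent reduces to 99 mod 36 = 27; 20^27 ≡ 6 (mod 37).
Combine by CRT: x ≡ 8 (mod 31), x ≡ 6 (mod 37) ⇒ x ≡ 783 (mod 1147).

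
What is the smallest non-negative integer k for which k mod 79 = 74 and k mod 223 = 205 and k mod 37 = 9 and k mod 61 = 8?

39412779

From k ≡ 74 (mod 79) write k = 74 + 79t. Substituting into k ≡ 205 (mod 223) gives 79t ≡ 131 (mod 223), and since 79⁻¹ ≡ 48 (mod 223), t ≡ 44. Hence k ≡ 74 + 79·44 = 3550 (mod 17617).
From k ≡ 3550 (mod 17617) write k = 3550 + 17617t. Substituting into k ≡ 9 (mod 37) gives 17617t ≡ 11 (mod 37), and since 5⁻¹ ≡ 15 (mod 37), t ≡ 17. Hence k ≡ 3550 + 17617·17 = 303039 (mod 651829).
From k ≡ 303039 (mod 651829) write k = 303039 + 651829t. Substituting into k ≡ 8 (mod 61) gives 651829t ≡ 17 (mod 61), and since 44⁻¹ ≡ 43 (mod 61), t ≡ 60. Hence k ≡ 303039 + 651829·60 = 39412779 (mod 39761569).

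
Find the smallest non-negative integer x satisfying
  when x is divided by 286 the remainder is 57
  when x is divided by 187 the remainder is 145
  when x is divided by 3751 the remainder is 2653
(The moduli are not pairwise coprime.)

gcd(286, 187) = 11 and 11 | (145 − 57), so the pair is consistent; merging gives x ≡ 4633 (mod 4862), where 4862 = lcm(286, 187).
gcd(4862, 3751) = 11 and 11 | (2653 − 4633), so the pair is consistent; merging gives x ≡ 422765 (mod 1657942), where 1657942 = lcm(4862, 3751).
The solution is unique modulo lcm(286, 187, 3751) = 1657942.

422765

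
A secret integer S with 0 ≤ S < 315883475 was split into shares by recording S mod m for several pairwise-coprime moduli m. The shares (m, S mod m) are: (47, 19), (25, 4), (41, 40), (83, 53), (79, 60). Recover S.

202511504

The moduli are pairwise coprime; N = 47·25·41·83·79 = 315883475.
N/47 = 6720925; 6720925 ≡ 19 (mod 47); 19·5 ≡ 1, so inverse 5.
N/25 = 12635339; 12635339 ≡ 14 (mod 25); 14·9 ≡ 1, so inverse 9.
N/41 = 7704475; 7704475 ≡ 1 (mod 41), inverse 1.
N/83 = 3805825; 3805825 ≡ 26 (mod 83); 26·16 ≡ 1, so inverse 16.
N/79 = 3998525; 3998525 ≡ 19 (mod 79); 19·25 ≡ 1, so inverse 25.
S ≡ 19·6720925·5 + 4·12635339·9 + 40·7704475·1 + 53·3805825·16 + 60·3998525·25 = 10626666179.
10626666179 mod 315883475 = 202511504.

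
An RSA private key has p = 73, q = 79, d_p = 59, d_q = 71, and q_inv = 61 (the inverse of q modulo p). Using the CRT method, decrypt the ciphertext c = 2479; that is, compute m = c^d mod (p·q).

m₁ = c^(d_p) mod p: c ≡ 70 (mod 73), and 70^59 mod 73 = 24.
m₂ = c^(d_q) mod q: c ≡ 30 (mod 79), and 30^71 mod 79 = 53.
h = q_inv·(m₁ − m₂) mod p = 61·(24 − 53) mod 73 = 56.
m = m₂ + h·q = 53 + 56·79 = 4477.

4477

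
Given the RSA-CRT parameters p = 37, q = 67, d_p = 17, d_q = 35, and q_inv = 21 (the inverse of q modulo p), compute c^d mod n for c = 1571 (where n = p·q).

m₁ = c^(d_p) mod p: c ≡ 17 (mod 37), and 17^17 mod 37 = 13.
m₂ = c^(d_q) mod q: c ≡ 30 (mod 67), and 30^35 mod 67 = 38.
h = q_inv·(m₁ − m₂) mod p = 21·(13 − 38) mod 37 = 30.
m = m₂ + h·q = 38 + 30·67 = 2048.

2048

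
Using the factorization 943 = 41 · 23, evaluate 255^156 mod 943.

Mod 41: 255 ≡ 9; by Fermat, exponent reduces to 156 mod 40 = 36; 9^36 ≡ 1 (mod 41).
Mod 23: 255 ≡ 2; by Fermat, exponent reduces to 156 mod 22 = 2; 2^2 ≡ 4 (mod 23).
Combine by CRT: x ≡ 1 (mod 41), x ≡ 4 (mod 23) ⇒ x ≡ 165 (mod 943).

165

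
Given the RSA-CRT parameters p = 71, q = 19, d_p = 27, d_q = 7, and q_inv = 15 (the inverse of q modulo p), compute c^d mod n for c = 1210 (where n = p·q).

m₁ = c^(d_p) mod p: c ≡ 3 (mod 71), and 3^27 mod 71 = 49.
m₂ = c^(d_q) mod q: c ≡ 13 (mod 19), and 13^7 mod 19 = 10.
h = q_inv·(m₁ − m₂) mod p = 15·(49 − 10) mod 71 = 17.
m = m₂ + h·q = 10 + 17·19 = 333.

333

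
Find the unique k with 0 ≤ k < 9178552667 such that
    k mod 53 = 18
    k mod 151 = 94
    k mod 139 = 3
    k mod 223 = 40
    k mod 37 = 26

From k ≡ 18 (mod 53) write k = 18 + 53t. Substituting into k ≡ 94 (mod 151) gives 53t ≡ 76 (mod 151), and since 53⁻¹ ≡ 57 (mod 151), t ≡ 104. Hence k ≡ 18 + 53·104 = 5530 (mod 8003).
From k ≡ 5530 (mod 8003) write k = 5530 + 8003t. Substituting into k ≡ 3 (mod 139) gives 8003t ≡ 33 (mod 139), and since 80⁻¹ ≡ 106 (mod 139), t ≡ 23. Hence k ≡ 5530 + 8003·23 = 189599 (mod 1112417).
From k ≡ 189599 (mod 1112417) write k = 189599 + 1112417t. Substituting into k ≡ 40 (mod 223) gives 1112417t ≡ 214 (mod 223), and since 93⁻¹ ≡ 12 (mod 223), t ≡ 115. Hence k ≡ 189599 + 1112417·115 = 128117554 (mod 248068991).
From k ≡ 128117554 (mod 248068991) write k = 128117554 + 248068991t. Substituting into k ≡ 26 (mod 37) gives 248068991t ≡ 4 (mod 37), and since 12⁻¹ ≡ 34 (mod 37), t ≡ 25. Hence k ≡ 128117554 + 248068991·25 = 6329842329 (mod 9178552667).

6329842329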